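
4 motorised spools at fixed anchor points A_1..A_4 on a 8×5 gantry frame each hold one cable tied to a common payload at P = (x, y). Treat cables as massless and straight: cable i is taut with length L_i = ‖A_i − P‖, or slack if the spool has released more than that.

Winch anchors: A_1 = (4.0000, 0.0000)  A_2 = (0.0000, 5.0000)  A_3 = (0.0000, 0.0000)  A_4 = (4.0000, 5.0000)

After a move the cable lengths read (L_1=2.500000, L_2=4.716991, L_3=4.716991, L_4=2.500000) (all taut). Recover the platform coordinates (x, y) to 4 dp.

circle eqns → linear via eq_j − eq_1; set k_j = A_j·A_j − L_j²
k_1 = 16.0000+0.0000−6.2500 = 9.7500
8.0000·x − 10.0000·y = k_1−k_2 = 7.0000
8.0000·x + 0.0000·y = k_1−k_3 = 32.0000
0.0000·x − 10.0000·y = k_1−k_4 = -25.0000
solve first two rows → x=4.0000, y=2.5000
check cable 4: ‖A_4−P‖² = 6.2500 ≈ L_4² = 6.2500 ✓

(4.0000, 2.5000)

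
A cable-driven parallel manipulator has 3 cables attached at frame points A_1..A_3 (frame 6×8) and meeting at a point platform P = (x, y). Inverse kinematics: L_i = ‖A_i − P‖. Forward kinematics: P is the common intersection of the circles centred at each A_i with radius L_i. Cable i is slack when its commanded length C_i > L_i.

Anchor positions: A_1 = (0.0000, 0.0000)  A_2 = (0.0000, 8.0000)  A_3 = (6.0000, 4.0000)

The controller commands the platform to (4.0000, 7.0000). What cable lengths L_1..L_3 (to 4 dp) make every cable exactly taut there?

cable 1: Δx=-4.0000, Δy=-7.0000; L_1 = √(Δx²+Δy²) = 8.0623
cable 2: Δx=-4.0000, Δy=1.0000; L_2 = √(Δx²+Δy²) = 4.1231
cable 3: Δx=2.0000, Δy=-3.0000; L_3 = √(Δx²+Δy²) = 3.6056

(8.0623, 4.1231, 3.6056)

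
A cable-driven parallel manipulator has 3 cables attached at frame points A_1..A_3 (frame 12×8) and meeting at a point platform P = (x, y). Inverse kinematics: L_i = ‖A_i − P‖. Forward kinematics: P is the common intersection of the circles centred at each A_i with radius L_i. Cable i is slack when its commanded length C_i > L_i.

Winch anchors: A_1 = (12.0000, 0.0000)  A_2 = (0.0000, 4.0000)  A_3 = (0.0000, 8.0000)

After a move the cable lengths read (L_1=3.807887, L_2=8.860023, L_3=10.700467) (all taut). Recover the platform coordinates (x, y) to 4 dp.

(8.5000, 1.5000)

expand ‖A_i−P‖²=L_i² and subtract eq 1 (q_i ≔ ‖A_i‖²−L_i²)
q_1 = 144.0000+0.0000−14.5000 = 129.5000
eq1−eq2 → [24.0000  -8.0000]·P = 192.0000
eq1−eq3 → [24.0000  -16.0000]·P = 180.0000
2×2 solve → P = (8.5000, 1.5000)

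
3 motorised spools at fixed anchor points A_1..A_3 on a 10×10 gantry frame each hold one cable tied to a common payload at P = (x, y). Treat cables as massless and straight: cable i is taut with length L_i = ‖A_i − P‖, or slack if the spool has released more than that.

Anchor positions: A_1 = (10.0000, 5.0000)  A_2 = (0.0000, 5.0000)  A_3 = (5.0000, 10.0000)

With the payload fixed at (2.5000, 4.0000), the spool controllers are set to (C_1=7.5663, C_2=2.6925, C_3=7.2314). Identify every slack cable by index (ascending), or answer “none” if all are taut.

3

cable 1: √((7.5000)²+(1.0000)²)=7.5664, C_1=7.5663: taut
cable 2: √((-2.5000)²+(1.0000)²)=2.6926, C_2=2.6925: taut
cable 3: √((2.5000)²+(6.0000)²)=6.5000, C_3=7.2314: slack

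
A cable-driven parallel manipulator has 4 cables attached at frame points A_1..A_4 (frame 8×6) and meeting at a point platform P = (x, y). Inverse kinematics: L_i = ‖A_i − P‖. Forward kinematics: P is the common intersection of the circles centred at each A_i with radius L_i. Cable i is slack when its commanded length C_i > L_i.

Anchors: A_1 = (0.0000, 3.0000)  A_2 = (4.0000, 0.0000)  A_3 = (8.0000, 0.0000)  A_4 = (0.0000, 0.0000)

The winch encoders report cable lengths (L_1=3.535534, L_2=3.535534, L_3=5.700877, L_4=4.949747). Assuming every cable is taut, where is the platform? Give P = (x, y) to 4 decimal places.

circle eqns → linear via eq_j − eq_1; set q_j = A_j·A_j − L_j²
q_1 = 0.0000+9.0000−12.5000 = -3.5000
-8.0000·x + 6.0000·y = q_1−q_2 = -7.0000
-16.0000·x + 6.0000·y = q_1−q_3 = -35.0000
0.0000·x + 6.0000·y = q_1−q_4 = 21.0000
solve first two rows → x=3.5000, y=3.5000
check cable 4: ‖A_4−P‖² = 24.5000 ≈ L_4² = 24.5000 ✓

(3.5000, 3.5000)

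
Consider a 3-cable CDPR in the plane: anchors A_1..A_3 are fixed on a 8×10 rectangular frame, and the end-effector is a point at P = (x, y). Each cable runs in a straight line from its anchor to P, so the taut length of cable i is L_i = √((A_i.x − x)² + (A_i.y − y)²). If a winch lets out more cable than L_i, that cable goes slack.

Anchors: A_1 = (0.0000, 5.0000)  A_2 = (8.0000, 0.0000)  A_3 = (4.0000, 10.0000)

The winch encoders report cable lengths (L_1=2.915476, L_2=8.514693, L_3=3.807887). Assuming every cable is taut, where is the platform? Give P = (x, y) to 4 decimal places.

(2.5000, 6.5000)

expand ‖A_i−P‖²=L_i² and subtract eq 1 (c_i ≔ ‖A_i‖²−L_i²)
c_1 = 0.0000+25.0000−8.5000 = 16.5000
eq1−eq2 → [-16.0000  10.0000]·P = 25.0000
eq1−eq3 → [-8.0000  -10.0000]·P = -85.0000
2×2 solve → P = (2.5000, 6.5000)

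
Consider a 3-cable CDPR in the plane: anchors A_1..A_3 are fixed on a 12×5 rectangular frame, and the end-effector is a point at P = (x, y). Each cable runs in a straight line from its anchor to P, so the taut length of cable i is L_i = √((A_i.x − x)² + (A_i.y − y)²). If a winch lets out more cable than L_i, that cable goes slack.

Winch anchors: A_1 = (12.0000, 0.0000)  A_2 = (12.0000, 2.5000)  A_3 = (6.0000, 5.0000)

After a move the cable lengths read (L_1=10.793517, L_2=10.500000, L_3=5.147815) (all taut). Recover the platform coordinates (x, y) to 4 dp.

expand ‖A_i−P‖²=L_i² and subtract eq 1 (q_i ≔ ‖A_i‖²−L_i²)
q_1 = 144.0000+0.0000−116.5000 = 27.5000
eq1−eq2 → [0.0000  -5.0000]·P = -12.5000
eq1−eq3 → [12.0000  -10.0000]·P = -7.0000
2×2 solve → P = (1.5000, 2.5000)

(1.5000, 2.5000)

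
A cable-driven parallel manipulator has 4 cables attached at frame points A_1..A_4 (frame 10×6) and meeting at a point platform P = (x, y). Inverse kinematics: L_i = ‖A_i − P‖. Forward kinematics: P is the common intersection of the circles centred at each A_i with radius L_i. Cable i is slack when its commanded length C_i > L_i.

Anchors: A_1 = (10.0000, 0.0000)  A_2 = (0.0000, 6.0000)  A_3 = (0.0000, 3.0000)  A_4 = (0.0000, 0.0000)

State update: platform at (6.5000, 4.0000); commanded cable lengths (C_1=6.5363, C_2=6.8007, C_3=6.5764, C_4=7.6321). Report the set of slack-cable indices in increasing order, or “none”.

cable 1: √((3.5000)²+(-4.0000)²)=5.3151, C_1=6.5363: slack
cable 2: √((-6.5000)²+(2.0000)²)=6.8007, C_2=6.8007: taut
cable 3: √((-6.5000)²+(-1.0000)²)=6.5765, C_3=6.5764: taut
cable 4: √((-6.5000)²+(-4.0000)²)=7.6322, C_4=7.6321: taut

1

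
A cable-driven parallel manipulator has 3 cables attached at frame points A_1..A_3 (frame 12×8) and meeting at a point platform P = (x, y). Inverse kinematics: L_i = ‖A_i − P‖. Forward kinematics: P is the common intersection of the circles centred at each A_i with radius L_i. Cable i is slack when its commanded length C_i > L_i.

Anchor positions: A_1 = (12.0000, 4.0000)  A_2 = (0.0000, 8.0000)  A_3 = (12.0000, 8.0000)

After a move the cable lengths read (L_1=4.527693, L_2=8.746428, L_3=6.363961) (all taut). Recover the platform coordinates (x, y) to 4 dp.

each cable: (A_i−P)·(A_i−P) = L_i²; let c_i = ‖A_i‖²−L_i²
c_1 = 144.0000+16.0000−20.5000 = 139.5000
row 1: 24.0000x − 8.0000y = 152.0000  (c_2=-12.5000)
row 2: 0.0000x − 8.0000y = -28.0000  (c_3=167.5000)
Cramer on rows 1–2 → x = 7.5000, y = 3.5000

(7.5000, 3.5000)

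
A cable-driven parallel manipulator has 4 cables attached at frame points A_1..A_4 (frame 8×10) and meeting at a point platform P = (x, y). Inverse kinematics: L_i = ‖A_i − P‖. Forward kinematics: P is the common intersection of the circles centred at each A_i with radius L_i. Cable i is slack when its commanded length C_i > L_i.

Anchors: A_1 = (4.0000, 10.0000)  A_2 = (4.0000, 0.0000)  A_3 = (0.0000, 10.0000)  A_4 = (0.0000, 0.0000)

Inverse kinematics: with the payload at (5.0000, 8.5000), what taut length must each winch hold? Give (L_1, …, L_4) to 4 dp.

L_1 = √((4.0000−5.0000)² + (10.0000−8.5000)²) = 1.8028
L_2 = √((4.0000−5.0000)² + (0.0000−8.5000)²) = 8.5586
L_3 = √((0.0000−5.0000)² + (10.0000−8.5000)²) = 5.2202
L_4 = √((0.0000−5.0000)² + (0.0000−8.5000)²) = 9.8615

(1.8028, 8.5586, 5.2202, 9.8615)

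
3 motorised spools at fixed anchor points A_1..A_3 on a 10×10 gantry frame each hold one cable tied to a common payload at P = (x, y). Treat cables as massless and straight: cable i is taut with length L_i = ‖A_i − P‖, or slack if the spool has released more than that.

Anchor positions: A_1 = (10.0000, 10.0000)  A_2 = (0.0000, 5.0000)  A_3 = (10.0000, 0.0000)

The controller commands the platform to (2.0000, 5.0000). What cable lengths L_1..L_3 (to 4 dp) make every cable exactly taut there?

L_1: Δ = A_1−P = (8.0000, 5.0000) → ‖Δ‖ = √89.0000 = 9.4340
L_2: Δ = A_2−P = (-2.0000, 0.0000) → ‖Δ‖ = √4.0000 = 2.0000
L_3: Δ = A_3−P = (8.0000, -5.0000) → ‖Δ‖ = √89.0000 = 9.4340

(9.4340, 2.0000, 9.4340)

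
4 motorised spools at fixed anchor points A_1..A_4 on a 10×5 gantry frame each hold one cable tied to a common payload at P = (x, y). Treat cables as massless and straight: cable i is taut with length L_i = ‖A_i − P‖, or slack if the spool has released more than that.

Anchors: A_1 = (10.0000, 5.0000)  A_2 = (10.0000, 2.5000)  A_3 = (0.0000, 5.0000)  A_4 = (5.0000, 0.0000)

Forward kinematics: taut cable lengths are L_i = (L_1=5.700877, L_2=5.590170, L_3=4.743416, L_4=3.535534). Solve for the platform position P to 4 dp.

(4.5000, 3.5000)

each cable: (A_i−P)·(A_i−P) = L_i²; let c_i = ‖A_i‖²−L_i²
c_1 = 100.0000+25.0000−32.5000 = 92.5000
row 1: 0.0000x + 5.0000y = 17.5000  (c_2=75.0000)
row 2: 20.0000x + 0.0000y = 90.0000  (c_3=2.5000)
row 3: 10.0000x + 10.0000y = 80.0000  (c_4=12.5000)
Cramer on rows 1–2 → x = 4.5000, y = 3.5000
check cable 4: ‖A_4−P‖² = 12.5000 ≈ L_4² = 12.5000 ✓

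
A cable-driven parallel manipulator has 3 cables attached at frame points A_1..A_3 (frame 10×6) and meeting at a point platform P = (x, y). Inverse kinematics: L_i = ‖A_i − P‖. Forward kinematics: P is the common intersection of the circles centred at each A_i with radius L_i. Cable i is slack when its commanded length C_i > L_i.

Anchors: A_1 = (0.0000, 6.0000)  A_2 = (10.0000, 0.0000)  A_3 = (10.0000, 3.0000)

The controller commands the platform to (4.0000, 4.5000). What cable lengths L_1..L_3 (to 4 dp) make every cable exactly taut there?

(4.2720, 7.5000, 6.1847)

L_1 = √((0.0000−4.0000)² + (6.0000−4.5000)²) = 4.2720
L_2 = √((10.0000−4.0000)² + (0.0000−4.5000)²) = 7.5000
L_3 = √((10.0000−4.0000)² + (3.0000−4.5000)²) = 6.1847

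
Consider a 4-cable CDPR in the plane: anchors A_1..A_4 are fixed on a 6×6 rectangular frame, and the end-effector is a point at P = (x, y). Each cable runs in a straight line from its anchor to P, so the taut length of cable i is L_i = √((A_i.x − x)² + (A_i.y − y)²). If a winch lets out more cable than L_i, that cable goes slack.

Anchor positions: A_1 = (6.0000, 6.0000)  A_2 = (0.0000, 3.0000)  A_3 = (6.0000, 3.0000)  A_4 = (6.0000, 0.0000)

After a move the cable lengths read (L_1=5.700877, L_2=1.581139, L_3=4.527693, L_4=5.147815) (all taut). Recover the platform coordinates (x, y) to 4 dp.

each cable: (A_i−P)·(A_i−P) = L_i²; let q_i = ‖A_i‖²−L_i²
q_1 = 36.0000+36.0000−32.5000 = 39.5000
row 1: 12.0000x + 6.0000y = 33.0000  (q_2=6.5000)
row 2: 0.0000x + 6.0000y = 15.0000  (q_3=24.5000)
row 3: 0.0000x + 12.0000y = 30.0000  (q_4=9.5000)
Cramer on rows 1–2 → x = 1.5000, y = 2.5000
check cable 4: ‖A_4−P‖² = 26.5000 ≈ L_4² = 26.5000 ✓

(1.5000, 2.5000)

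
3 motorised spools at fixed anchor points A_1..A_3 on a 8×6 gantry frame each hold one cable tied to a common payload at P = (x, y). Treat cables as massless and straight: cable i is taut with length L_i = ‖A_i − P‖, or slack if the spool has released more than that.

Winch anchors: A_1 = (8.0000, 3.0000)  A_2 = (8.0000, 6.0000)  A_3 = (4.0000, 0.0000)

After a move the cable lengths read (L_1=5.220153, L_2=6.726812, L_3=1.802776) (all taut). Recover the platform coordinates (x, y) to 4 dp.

(3.0000, 1.5000)

expand ‖A_i−P‖²=L_i² and subtract eq 1 (c_i ≔ ‖A_i‖²−L_i²)
c_1 = 64.0000+9.0000−27.2500 = 45.7500
eq1−eq2 → [0.0000  -6.0000]·P = -9.0000
eq1−eq3 → [8.0000  6.0000]·P = 33.0000
2×2 solve → P = (3.0000, 1.5000)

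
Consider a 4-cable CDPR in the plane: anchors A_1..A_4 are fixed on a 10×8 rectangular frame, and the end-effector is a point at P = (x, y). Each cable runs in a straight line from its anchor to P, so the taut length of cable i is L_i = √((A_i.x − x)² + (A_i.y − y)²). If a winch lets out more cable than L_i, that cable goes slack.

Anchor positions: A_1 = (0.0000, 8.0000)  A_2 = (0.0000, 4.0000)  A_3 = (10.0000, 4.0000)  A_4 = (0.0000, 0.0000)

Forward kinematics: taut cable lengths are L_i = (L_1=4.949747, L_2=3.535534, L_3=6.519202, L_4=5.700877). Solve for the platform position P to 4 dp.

(3.5000, 4.5000)

expand ‖A_i−P‖²=L_i² and subtract eq 1 (k_i ≔ ‖A_i‖²−L_i²)
k_1 = 0.0000+64.0000−24.5000 = 39.5000
eq1−eq2 → [0.0000  8.0000]·P = 36.0000
eq1−eq3 → [-20.0000  8.0000]·P = -34.0000
eq1−eq4 → [0.0000  16.0000]·P = 72.0000
2×2 solve → P = (3.5000, 4.5000)
check cable 4: ‖A_4−P‖² = 32.5000 ≈ L_4² = 32.5000 ✓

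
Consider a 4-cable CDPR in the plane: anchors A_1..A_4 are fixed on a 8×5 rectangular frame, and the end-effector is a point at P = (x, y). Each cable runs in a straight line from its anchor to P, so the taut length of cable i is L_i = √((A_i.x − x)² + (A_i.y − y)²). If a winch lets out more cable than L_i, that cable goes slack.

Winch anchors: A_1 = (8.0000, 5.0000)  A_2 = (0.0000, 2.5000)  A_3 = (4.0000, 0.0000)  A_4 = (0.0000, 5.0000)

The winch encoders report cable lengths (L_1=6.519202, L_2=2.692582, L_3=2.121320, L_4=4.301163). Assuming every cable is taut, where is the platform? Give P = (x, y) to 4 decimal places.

(2.5000, 1.5000)

expand ‖A_i−P‖²=L_i² and subtract eq 1 (k_i ≔ ‖A_i‖²−L_i²)
k_1 = 64.0000+25.0000−42.5000 = 46.5000
eq1−eq2 → [16.0000  5.0000]·P = 47.5000
eq1−eq3 → [8.0000  10.0000]·P = 35.0000
eq1−eq4 → [16.0000  0.0000]·P = 40.0000
2×2 solve → P = (2.5000, 1.5000)
check cable 4: ‖A_4−P‖² = 18.5000 ≈ L_4² = 18.5000 ✓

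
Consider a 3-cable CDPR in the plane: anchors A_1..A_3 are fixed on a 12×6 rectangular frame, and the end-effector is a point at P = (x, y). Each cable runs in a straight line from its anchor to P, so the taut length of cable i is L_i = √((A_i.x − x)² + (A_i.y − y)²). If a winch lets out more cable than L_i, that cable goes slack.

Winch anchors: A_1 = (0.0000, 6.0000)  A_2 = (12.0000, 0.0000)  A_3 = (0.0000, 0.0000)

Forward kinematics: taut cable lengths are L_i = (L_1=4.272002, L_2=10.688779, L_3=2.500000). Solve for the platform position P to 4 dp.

expand ‖A_i−P‖²=L_i² and subtract eq 1 (k_i ≔ ‖A_i‖²−L_i²)
k_1 = 0.0000+36.0000−18.2500 = 17.7500
eq1−eq2 → [-24.0000  12.0000]·P = -12.0000
eq1−eq3 → [0.0000  12.0000]·P = 24.0000
2×2 solve → P = (1.5000, 2.0000)

(1.5000, 2.0000)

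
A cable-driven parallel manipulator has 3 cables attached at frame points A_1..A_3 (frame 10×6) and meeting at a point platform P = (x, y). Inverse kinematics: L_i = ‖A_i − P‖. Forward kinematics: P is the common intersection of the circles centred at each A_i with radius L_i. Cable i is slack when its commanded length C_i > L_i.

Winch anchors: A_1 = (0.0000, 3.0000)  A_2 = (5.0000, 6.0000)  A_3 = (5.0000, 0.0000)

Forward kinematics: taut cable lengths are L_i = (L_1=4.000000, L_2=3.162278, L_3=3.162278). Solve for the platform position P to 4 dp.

(4.0000, 3.0000)

expand ‖A_i−P‖²=L_i² and subtract eq 1 (c_i ≔ ‖A_i‖²−L_i²)
c_1 = 0.0000+9.0000−16.0000 = -7.0000
eq1−eq2 → [-10.0000  -6.0000]·P = -58.0000
eq1−eq3 → [-10.0000  6.0000]·P = -22.0000
2×2 solve → P = (4.0000, 3.0000)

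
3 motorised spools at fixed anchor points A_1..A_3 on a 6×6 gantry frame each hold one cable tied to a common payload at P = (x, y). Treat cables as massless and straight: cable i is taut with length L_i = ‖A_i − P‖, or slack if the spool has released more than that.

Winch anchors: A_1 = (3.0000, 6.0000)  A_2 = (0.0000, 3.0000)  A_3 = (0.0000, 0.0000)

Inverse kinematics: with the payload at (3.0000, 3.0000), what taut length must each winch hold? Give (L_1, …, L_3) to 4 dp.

(3.0000, 3.0000, 4.2426)

cable 1: Δx=0.0000, Δy=3.0000; L_1 = √(Δx²+Δy²) = 3.0000
cable 2: Δx=-3.0000, Δy=0.0000; L_2 = √(Δx²+Δy²) = 3.0000
cable 3: Δx=-3.0000, Δy=-3.0000; L_3 = √(Δx²+Δy²) = 4.2426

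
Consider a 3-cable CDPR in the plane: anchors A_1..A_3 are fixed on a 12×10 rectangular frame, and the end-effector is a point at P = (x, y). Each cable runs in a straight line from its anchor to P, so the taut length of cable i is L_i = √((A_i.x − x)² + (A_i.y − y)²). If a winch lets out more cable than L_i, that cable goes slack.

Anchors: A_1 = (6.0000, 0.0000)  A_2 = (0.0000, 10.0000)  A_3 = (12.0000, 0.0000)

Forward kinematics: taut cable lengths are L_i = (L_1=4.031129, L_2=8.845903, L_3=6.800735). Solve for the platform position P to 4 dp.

(6.5000, 4.0000)

expand ‖A_i−P‖²=L_i² and subtract eq 1 (q_i ≔ ‖A_i‖²−L_i²)
q_1 = 36.0000+0.0000−16.2500 = 19.7500
eq1−eq2 → [12.0000  -20.0000]·P = -2.0000
eq1−eq3 → [-12.0000  0.0000]·P = -78.0000
2×2 solve → P = (6.5000, 4.0000)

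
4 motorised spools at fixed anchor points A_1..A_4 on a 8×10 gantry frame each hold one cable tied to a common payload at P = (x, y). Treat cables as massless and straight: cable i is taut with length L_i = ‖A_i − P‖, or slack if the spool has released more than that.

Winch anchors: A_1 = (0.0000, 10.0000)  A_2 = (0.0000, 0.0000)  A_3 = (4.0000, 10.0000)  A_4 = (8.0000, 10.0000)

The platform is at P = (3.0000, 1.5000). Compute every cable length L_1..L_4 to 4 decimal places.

L_1 = √((0.0000−3.0000)² + (10.0000−1.5000)²) = 9.0139
L_2 = √((0.0000−3.0000)² + (0.0000−1.5000)²) = 3.3541
L_3 = √((4.0000−3.0000)² + (10.0000−1.5000)²) = 8.5586
L_4 = √((8.0000−3.0000)² + (10.0000−1.5000)²) = 9.8615

(9.0139, 3.3541, 8.5586, 9.8615)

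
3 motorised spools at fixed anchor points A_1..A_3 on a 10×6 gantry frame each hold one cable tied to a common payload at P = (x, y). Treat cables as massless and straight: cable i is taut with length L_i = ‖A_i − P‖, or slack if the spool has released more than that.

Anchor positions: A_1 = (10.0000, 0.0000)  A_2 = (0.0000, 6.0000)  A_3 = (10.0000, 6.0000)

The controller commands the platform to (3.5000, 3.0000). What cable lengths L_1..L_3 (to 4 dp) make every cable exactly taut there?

L_1 = √((10.0000−3.5000)² + (0.0000−3.0000)²) = 7.1589
L_2 = √((0.0000−3.5000)² + (6.0000−3.0000)²) = 4.6098
L_3 = √((10.0000−3.5000)² + (6.0000−3.0000)²) = 7.1589

(7.1589, 4.6098, 7.1589)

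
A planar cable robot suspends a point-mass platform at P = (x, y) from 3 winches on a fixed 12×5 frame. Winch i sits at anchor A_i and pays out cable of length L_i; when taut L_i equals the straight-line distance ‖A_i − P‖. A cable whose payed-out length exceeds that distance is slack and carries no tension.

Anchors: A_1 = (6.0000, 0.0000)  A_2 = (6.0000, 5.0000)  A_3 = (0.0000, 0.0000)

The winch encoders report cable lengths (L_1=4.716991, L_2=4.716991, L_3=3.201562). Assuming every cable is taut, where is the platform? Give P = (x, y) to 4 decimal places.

expand ‖A_i−P‖²=L_i² and subtract eq 1 (c_i ≔ ‖A_i‖²−L_i²)
c_1 = 36.0000+0.0000−22.2500 = 13.7500
eq1−eq2 → [0.0000  -10.0000]·P = -25.0000
eq1−eq3 → [12.0000  0.0000]·P = 24.0000
2×2 solve → P = (2.0000, 2.5000)

(2.0000, 2.5000)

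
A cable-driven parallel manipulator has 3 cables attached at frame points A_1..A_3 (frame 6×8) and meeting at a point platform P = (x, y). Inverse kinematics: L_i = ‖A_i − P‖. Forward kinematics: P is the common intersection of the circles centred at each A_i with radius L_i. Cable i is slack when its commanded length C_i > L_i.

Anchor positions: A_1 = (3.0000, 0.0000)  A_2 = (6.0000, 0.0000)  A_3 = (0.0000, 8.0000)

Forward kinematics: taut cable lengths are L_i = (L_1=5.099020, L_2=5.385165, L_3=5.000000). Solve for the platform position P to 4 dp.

(4.0000, 5.0000)

circle eqns → linear via eq_j − eq_1; set q_j = A_j·A_j − L_j²
q_1 = 9.0000+0.0000−26.0000 = -17.0000
-6.0000·x + 0.0000·y = q_1−q_2 = -24.0000
6.0000·x − 16.0000·y = q_1−q_3 = -56.0000
solve first two rows → x=4.0000, y=5.0000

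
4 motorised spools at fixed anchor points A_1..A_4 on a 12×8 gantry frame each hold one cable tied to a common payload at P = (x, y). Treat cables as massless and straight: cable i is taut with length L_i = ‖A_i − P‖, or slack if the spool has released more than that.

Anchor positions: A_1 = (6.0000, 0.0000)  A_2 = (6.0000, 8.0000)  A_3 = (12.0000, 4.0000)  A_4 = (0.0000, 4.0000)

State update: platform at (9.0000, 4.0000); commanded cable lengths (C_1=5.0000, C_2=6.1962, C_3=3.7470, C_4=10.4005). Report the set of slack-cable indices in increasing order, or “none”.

2, 3, 4

i=1: geometric 5.0000 vs commanded 5.0000 ⇒ taut
i=2: geometric 5.0000 vs commanded 6.1962 ⇒ slack
i=3: geometric 3.0000 vs commanded 3.7470 ⇒ slack
i=4: geometric 9.0000 vs commanded 10.4005 ⇒ slack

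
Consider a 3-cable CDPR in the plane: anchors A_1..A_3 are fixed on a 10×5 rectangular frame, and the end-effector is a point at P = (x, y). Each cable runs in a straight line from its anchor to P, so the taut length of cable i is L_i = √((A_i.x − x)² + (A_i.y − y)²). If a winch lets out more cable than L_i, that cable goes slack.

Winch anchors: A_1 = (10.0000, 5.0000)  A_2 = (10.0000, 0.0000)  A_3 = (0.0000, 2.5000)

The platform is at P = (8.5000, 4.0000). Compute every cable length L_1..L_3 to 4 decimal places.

cable 1: Δx=1.5000, Δy=1.0000; L_1 = √(Δx²+Δy²) = 1.8028
cable 2: Δx=1.5000, Δy=-4.0000; L_2 = √(Δx²+Δy²) = 4.2720
cable 3: Δx=-8.5000, Δy=-1.5000; L_3 = √(Δx²+Δy²) = 8.6313

(1.8028, 4.2720, 8.6313)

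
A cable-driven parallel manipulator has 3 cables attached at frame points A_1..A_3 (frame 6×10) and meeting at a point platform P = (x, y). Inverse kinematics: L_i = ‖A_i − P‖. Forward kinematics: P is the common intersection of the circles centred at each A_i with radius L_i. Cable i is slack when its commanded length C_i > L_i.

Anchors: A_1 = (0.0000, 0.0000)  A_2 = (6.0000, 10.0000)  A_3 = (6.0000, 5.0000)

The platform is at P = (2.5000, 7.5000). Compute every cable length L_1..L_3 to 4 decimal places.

cable 1: Δx=-2.5000, Δy=-7.5000; L_1 = √(Δx²+Δy²) = 7.9057
cable 2: Δx=3.5000, Δy=2.5000; L_2 = √(Δx²+Δy²) = 4.3012
cable 3: Δx=3.5000, Δy=-2.5000; L_3 = √(Δx²+Δy²) = 4.3012

(7.9057, 4.3012, 4.3012)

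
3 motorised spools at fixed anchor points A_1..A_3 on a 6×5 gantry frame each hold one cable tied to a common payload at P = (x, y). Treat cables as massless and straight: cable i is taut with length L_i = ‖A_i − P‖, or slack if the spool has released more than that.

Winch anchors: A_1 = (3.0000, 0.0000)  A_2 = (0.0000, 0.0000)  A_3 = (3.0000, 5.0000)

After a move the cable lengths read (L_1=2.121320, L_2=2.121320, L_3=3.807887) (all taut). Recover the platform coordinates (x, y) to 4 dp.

(1.5000, 1.5000)

expand ‖A_i−P‖²=L_i² and subtract eq 1 (q_i ≔ ‖A_i‖²−L_i²)
q_1 = 9.0000+0.0000−4.5000 = 4.5000
eq1−eq2 → [6.0000  0.0000]·P = 9.0000
eq1−eq3 → [0.0000  -10.0000]·P = -15.0000
2×2 solve → P = (1.5000, 1.5000)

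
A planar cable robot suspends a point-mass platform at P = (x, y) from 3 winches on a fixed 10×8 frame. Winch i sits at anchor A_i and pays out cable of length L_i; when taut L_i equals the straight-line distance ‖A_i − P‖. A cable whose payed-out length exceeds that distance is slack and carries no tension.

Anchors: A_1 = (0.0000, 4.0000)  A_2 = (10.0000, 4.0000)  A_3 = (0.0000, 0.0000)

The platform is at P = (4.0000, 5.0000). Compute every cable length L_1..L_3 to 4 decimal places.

(4.1231, 6.0828, 6.4031)

L_1: Δ = A_1−P = (-4.0000, -1.0000) → ‖Δ‖ = √17.0000 = 4.1231
L_2: Δ = A_2−P = (6.0000, -1.0000) → ‖Δ‖ = √37.0000 = 6.0828
L_3: Δ = A_3−P = (-4.0000, -5.0000) → ‖Δ‖ = √41.0000 = 6.4031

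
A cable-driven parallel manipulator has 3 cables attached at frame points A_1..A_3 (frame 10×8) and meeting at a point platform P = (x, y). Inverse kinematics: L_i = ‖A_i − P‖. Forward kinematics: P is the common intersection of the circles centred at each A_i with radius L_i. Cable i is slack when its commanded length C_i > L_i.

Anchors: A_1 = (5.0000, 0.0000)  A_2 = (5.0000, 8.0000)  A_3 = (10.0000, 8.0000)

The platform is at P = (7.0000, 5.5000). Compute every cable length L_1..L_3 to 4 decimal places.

L_1 = √((5.0000−7.0000)² + (0.0000−5.5000)²) = 5.8523
L_2 = √((5.0000−7.0000)² + (8.0000−5.5000)²) = 3.2016
L_3 = √((10.0000−7.0000)² + (8.0000−5.5000)²) = 3.9051

(5.8523, 3.2016, 3.9051)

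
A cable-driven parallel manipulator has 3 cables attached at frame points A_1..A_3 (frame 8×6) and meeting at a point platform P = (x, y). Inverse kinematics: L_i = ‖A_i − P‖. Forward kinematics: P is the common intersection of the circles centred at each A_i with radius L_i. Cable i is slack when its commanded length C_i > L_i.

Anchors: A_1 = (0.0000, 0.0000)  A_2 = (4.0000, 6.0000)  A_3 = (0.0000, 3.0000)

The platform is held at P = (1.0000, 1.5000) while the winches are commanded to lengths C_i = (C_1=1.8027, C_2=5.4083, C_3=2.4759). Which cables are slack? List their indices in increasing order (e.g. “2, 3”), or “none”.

3

i=1: geometric 1.8028 vs commanded 1.8027 ⇒ taut
i=2: geometric 5.4083 vs commanded 5.4083 ⇒ taut
i=3: geometric 1.8028 vs commanded 2.4759 ⇒ slack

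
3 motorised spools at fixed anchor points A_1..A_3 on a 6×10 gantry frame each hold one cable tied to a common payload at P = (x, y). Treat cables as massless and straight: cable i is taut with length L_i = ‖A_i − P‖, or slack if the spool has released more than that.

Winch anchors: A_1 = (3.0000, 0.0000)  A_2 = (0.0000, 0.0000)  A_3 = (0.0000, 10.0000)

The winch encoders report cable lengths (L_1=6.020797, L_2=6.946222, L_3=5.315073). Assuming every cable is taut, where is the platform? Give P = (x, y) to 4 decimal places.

each cable: (A_i−P)·(A_i−P) = L_i²; let k_i = ‖A_i‖²−L_i²
k_1 = 9.0000+0.0000−36.2500 = -27.2500
row 1: 6.0000x + 0.0000y = 21.0000  (k_2=-48.2500)
row 2: 6.0000x − 20.0000y = -99.0000  (k_3=71.7500)
Cramer on rows 1–2 → x = 3.5000, y = 6.0000

(3.5000, 6.0000)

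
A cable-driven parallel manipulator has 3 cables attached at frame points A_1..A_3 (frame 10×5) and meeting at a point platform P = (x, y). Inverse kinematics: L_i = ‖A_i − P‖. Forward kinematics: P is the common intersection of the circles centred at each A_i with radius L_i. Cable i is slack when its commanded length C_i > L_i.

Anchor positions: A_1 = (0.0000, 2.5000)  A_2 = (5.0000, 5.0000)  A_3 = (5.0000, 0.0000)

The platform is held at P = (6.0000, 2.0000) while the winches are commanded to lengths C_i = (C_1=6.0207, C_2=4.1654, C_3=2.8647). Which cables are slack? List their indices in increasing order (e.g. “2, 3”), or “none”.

2, 3

cable 1: L_1 = ‖A_1−P‖ = 6.0208;  C_1 = 6.0207 → taut
cable 2: L_2 = ‖A_2−P‖ = 3.1623;  C_2 = 4.1654 → slack
cable 3: L_3 = ‖A_3−P‖ = 2.2361;  C_3 = 2.8647 → slack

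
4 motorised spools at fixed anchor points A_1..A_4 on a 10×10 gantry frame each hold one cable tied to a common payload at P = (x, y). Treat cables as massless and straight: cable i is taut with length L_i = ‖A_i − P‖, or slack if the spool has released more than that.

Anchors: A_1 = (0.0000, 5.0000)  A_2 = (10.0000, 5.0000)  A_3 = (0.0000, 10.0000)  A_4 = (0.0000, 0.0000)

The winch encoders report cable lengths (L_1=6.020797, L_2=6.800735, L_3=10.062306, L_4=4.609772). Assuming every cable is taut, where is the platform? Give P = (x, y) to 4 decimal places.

(4.5000, 1.0000)

each cable: (A_i−P)·(A_i−P) = L_i²; let c_i = ‖A_i‖²−L_i²
c_1 = 0.0000+25.0000−36.2500 = -11.2500
row 1: -20.0000x + 0.0000y = -90.0000  (c_2=78.7500)
row 2: 0.0000x − 10.0000y = -10.0000  (c_3=-1.2500)
row 3: 0.0000x + 10.0000y = 10.0000  (c_4=-21.2500)
Cramer on rows 1–2 → x = 4.5000, y = 1.0000
check cable 4: ‖A_4−P‖² = 21.2500 ≈ L_4² = 21.2500 ✓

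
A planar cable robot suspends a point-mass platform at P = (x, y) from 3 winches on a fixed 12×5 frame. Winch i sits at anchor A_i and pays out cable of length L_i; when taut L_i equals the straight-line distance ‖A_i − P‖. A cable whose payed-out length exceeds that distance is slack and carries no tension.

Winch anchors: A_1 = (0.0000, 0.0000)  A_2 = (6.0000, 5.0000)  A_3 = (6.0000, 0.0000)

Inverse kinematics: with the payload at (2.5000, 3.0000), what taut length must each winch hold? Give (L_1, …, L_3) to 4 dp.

L_1 = √((0.0000−2.5000)² + (0.0000−3.0000)²) = 3.9051
L_2 = √((6.0000−2.5000)² + (5.0000−3.0000)²) = 4.0311
L_3 = √((6.0000−2.5000)² + (0.0000−3.0000)²) = 4.6098

(3.9051, 4.0311, 4.6098)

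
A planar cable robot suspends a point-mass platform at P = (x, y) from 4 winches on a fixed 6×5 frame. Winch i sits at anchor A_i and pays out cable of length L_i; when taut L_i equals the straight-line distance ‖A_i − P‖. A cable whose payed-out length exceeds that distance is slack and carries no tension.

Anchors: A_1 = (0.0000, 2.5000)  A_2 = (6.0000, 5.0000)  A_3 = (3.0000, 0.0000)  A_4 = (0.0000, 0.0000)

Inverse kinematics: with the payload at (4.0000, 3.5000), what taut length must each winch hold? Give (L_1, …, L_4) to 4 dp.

cable 1: Δx=-4.0000, Δy=-1.0000; L_1 = √(Δx²+Δy²) = 4.1231
cable 2: Δx=2.0000, Δy=1.5000; L_2 = √(Δx²+Δy²) = 2.5000
cable 3: Δx=-1.0000, Δy=-3.5000; L_3 = √(Δx²+Δy²) = 3.6401
cable 4: Δx=-4.0000, Δy=-3.5000; L_4 = √(Δx²+Δy²) = 5.3151

(4.1231, 2.5000, 3.6401, 5.3151)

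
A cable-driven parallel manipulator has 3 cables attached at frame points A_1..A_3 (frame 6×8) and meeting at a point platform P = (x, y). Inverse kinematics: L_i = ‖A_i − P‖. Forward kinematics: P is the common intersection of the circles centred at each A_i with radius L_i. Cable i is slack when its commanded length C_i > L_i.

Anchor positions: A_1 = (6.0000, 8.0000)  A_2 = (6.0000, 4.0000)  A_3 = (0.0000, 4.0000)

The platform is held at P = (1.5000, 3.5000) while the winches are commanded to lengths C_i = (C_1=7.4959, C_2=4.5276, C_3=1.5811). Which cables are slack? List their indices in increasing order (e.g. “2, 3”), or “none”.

cable 1: L_1 = ‖A_1−P‖ = 6.3640;  C_1 = 7.4959 → slack
cable 2: L_2 = ‖A_2−P‖ = 4.5277;  C_2 = 4.5276 → taut
cable 3: L_3 = ‖A_3−P‖ = 1.5811;  C_3 = 1.5811 → taut

1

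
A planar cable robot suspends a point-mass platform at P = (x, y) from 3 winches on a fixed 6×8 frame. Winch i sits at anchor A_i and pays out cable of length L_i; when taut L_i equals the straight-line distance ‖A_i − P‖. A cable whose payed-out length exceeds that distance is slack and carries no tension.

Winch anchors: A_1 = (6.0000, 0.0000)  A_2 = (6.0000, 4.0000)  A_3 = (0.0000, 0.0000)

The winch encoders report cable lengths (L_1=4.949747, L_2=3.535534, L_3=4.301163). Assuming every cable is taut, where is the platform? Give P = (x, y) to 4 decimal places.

expand ‖A_i−P‖²=L_i² and subtract eq 1 (k_i ≔ ‖A_i‖²−L_i²)
k_1 = 36.0000+0.0000−24.5000 = 11.5000
eq1−eq2 → [0.0000  -8.0000]·P = -28.0000
eq1−eq3 → [12.0000  0.0000]·P = 30.0000
2×2 solve → P = (2.5000, 3.5000)

(2.5000, 3.5000)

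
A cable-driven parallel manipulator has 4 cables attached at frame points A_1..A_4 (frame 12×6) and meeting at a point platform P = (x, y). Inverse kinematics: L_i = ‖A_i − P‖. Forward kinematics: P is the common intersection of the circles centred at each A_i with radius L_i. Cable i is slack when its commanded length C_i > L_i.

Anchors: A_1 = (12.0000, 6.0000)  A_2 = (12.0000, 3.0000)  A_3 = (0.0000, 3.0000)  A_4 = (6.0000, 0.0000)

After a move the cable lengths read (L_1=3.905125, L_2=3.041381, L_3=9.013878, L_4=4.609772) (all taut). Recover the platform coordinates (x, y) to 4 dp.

(9.0000, 3.5000)

expand ‖A_i−P‖²=L_i² and subtract eq 1 (q_i ≔ ‖A_i‖²−L_i²)
q_1 = 144.0000+36.0000−15.2500 = 164.7500
eq1−eq2 → [0.0000  6.0000]·P = 21.0000
eq1−eq3 → [24.0000  6.0000]·P = 237.0000
eq1−eq4 → [12.0000  12.0000]·P = 150.0000
2×2 solve → P = (9.0000, 3.5000)
check cable 4: ‖A_4−P‖² = 21.2500 ≈ L_4² = 21.2500 ✓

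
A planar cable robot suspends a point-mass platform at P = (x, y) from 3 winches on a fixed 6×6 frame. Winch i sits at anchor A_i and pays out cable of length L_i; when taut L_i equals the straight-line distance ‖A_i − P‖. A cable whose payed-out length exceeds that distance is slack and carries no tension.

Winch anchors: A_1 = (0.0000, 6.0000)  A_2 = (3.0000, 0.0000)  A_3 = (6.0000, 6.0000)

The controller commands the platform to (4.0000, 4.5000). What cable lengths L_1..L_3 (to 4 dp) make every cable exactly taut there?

(4.2720, 4.6098, 2.5000)

L_1 = √((0.0000−4.0000)² + (6.0000−4.5000)²) = 4.2720
L_2 = √((3.0000−4.0000)² + (0.0000−4.5000)²) = 4.6098
L_3 = √((6.0000−4.0000)² + (6.0000−4.5000)²) = 2.5000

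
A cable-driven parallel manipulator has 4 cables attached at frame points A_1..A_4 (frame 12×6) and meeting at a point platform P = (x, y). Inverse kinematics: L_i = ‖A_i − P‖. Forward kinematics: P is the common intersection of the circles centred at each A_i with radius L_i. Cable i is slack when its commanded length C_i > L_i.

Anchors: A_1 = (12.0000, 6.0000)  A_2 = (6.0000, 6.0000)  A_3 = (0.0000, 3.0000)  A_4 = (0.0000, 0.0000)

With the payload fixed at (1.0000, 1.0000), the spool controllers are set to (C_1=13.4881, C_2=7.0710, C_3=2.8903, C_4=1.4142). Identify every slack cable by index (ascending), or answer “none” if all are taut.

cable 1: L_1 = ‖A_1−P‖ = 12.0830;  C_1 = 13.4881 → slack
cable 2: L_2 = ‖A_2−P‖ = 7.0711;  C_2 = 7.0710 → taut
cable 3: L_3 = ‖A_3−P‖ = 2.2361;  C_3 = 2.8903 → slack
cable 4: L_4 = ‖A_4−P‖ = 1.4142;  C_4 = 1.4142 → taut

1, 3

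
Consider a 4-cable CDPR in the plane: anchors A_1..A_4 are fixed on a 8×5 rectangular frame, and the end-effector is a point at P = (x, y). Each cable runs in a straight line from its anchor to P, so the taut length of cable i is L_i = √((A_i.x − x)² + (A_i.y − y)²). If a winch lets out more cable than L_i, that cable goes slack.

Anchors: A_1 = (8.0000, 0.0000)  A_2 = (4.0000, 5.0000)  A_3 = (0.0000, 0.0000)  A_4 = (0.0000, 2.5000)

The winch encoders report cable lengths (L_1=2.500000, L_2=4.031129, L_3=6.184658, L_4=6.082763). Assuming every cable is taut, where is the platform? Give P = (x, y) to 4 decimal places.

circle eqns → linear via eq_j − eq_1; set c_j = A_j·A_j − L_j²
c_1 = 64.0000+0.0000−6.2500 = 57.7500
8.0000·x − 10.0000·y = c_1−c_2 = 33.0000
16.0000·x + 0.0000·y = c_1−c_3 = 96.0000
16.0000·x − 5.0000·y = c_1−c_4 = 88.5000
solve first two rows → x=6.0000, y=1.5000
check cable 4: ‖A_4−P‖² = 37.0000 ≈ L_4² = 37.0000 ✓

(6.0000, 1.5000)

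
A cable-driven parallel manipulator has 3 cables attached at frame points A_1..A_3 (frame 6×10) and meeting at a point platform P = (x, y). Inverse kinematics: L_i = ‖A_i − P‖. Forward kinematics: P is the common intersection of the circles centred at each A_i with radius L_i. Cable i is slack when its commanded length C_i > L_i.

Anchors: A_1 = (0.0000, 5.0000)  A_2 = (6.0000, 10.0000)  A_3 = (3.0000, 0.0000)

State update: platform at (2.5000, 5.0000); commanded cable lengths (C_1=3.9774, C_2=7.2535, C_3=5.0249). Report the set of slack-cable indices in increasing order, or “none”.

cable 1: √((-2.5000)²+(0.0000)²)=2.5000, C_1=3.9774: slack
cable 2: √((3.5000)²+(5.0000)²)=6.1033, C_2=7.2535: slack
cable 3: √((0.5000)²+(-5.0000)²)=5.0249, C_3=5.0249: taut

1, 2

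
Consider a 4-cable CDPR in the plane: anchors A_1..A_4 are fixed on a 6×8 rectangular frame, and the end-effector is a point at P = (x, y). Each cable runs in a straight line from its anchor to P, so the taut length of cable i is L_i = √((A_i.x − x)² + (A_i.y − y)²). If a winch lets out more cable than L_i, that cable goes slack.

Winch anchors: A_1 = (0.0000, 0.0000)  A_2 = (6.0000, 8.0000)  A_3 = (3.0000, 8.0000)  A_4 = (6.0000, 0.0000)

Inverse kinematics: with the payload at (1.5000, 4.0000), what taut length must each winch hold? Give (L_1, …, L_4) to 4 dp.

(4.2720, 6.0208, 4.2720, 6.0208)

cable 1: Δx=-1.5000, Δy=-4.0000; L_1 = √(Δx²+Δy²) = 4.2720
cable 2: Δx=4.5000, Δy=4.0000; L_2 = √(Δx²+Δy²) = 6.0208
cable 3: Δx=1.5000, Δy=4.0000; L_3 = √(Δx²+Δy²) = 4.2720
cable 4: Δx=4.5000, Δy=-4.0000; L_4 = √(Δx²+Δy²) = 6.0208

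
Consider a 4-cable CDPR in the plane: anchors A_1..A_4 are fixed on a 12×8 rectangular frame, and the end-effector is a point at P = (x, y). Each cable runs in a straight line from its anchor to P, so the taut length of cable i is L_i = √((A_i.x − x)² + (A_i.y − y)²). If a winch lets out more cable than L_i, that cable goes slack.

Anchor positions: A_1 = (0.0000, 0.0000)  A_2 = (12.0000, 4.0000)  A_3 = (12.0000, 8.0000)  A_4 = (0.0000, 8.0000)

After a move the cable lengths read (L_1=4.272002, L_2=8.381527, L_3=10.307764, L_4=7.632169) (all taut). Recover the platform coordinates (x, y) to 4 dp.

expand ‖A_i−P‖²=L_i² and subtract eq 1 (q_i ≔ ‖A_i‖²−L_i²)
q_1 = 0.0000+0.0000−18.2500 = -18.2500
eq1−eq2 → [-24.0000  -8.0000]·P = -108.0000
eq1−eq3 → [-24.0000  -16.0000]·P = -120.0000
eq1−eq4 → [0.0000  -16.0000]·P = -24.0000
2×2 solve → P = (4.0000, 1.5000)
check cable 4: ‖A_4−P‖² = 58.2500 ≈ L_4² = 58.2500 ✓

(4.0000, 1.5000)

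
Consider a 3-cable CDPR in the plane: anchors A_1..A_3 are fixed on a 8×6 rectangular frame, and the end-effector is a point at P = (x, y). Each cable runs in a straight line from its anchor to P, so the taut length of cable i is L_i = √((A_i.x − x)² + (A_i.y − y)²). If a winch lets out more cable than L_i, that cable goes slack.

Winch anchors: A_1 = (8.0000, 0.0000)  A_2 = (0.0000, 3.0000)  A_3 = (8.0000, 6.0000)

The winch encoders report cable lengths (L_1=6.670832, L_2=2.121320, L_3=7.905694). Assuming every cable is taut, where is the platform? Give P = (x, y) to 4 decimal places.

(1.5000, 1.5000)

expand ‖A_i−P‖²=L_i² and subtract eq 1 (k_i ≔ ‖A_i‖²−L_i²)
k_1 = 64.0000+0.0000−44.5000 = 19.5000
eq1−eq2 → [16.0000  -6.0000]·P = 15.0000
eq1−eq3 → [0.0000  -12.0000]·P = -18.0000
2×2 solve → P = (1.5000, 1.5000)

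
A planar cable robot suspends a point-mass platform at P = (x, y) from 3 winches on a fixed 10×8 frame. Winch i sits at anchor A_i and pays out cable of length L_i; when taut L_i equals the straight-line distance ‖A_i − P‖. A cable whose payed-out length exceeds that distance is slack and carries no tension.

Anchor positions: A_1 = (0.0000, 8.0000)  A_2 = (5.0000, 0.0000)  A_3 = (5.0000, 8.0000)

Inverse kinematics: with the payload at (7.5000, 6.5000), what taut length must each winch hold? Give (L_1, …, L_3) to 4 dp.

cable 1: Δx=-7.5000, Δy=1.5000; L_1 = √(Δx²+Δy²) = 7.6485
cable 2: Δx=-2.5000, Δy=-6.5000; L_2 = √(Δx²+Δy²) = 6.9642
cable 3: Δx=-2.5000, Δy=1.5000; L_3 = √(Δx²+Δy²) = 2.9155

(7.6485, 6.9642, 2.9155)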